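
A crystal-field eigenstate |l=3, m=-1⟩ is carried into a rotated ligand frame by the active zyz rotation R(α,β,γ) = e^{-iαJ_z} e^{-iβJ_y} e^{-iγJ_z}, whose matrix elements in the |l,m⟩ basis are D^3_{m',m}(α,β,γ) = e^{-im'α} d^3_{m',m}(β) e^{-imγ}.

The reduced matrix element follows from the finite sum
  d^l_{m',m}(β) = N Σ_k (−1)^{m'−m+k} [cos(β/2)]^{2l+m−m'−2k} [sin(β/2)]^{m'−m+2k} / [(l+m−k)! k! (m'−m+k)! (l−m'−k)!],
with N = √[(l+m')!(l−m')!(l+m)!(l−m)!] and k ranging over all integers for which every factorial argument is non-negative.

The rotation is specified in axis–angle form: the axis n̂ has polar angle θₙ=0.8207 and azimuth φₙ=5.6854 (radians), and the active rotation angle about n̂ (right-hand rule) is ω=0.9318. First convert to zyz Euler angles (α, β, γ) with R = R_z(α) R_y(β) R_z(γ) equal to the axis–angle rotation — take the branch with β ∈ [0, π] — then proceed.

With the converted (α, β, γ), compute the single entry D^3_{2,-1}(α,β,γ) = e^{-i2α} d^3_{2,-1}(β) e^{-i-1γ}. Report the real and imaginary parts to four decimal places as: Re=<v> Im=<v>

Axis–angle → zyz. n̂ = (sinθₙcosφₙ, sinθₙsinφₙ, cosθₙ) = (+0.604748, -0.411767, +0.681709), ω = 0.9318.
R = I cosω + sinω [n̂]ₓ + (1−cosω) n̂n̂ᵀ gives
  R = [+0.743998, -0.647710, -0.164130; +0.446699, +0.664823, -0.598724; +0.496917, +0.372133, +0.783959]
β = atan2(√(R₁₃²+R₂₃²), R₃₃) = 0.669779; α = atan2(R₂₃, R₁₃) mod 2π = 4.444829; γ = atan2(R₃₂, −R₃₁) mod 2π = 2.498806
First d^3_{2,-1}(β=0.6698), then the phase factors e^{-i(2)α} and e^{-i(-1)γ}:
With c≡cos(β/2)=0.944447 and s≡sin(β/2)=0.328665, N=[120·1·2·24]^{1/2}=75.894664
k∈{0,1} keeps every argument non-negative
  k=0: (−1)^3·75.8947/(12)·0.9444^3·0.3287^3 = -0.189157
  k=1: (−1)^4·75.8947/(24)·0.9444^1·0.3287^5 = +0.011454
d^3_{2,-1}(0.6698) = -0.189157 +0.011454 = -0.177703
Phases: e^{-i·(2)·4.4448}=-0.860207-0.509945i, e^{-i·(-1)·2.4988}=-0.800429+0.599428i ⇒ D=-0.176674+0.019096i

Re=-0.1767 Im=0.0191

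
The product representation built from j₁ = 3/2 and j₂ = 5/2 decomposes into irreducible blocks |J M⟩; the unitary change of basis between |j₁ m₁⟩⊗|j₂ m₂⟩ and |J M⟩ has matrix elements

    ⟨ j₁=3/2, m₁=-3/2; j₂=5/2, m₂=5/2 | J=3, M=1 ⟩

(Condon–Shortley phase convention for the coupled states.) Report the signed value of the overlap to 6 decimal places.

j₁+j₂−J=1  J+j₁−j₂=2  J−j₁+j₂=4  j₁+j₂+J+1=8
(j₁±m₁, j₂±m₂, J±M) = (0,3,5,0,4,2)
P² = 288
sum k=1..1:
  [1] −1/48 = -1/48
S = -1/48
C² = P²·S² = 1/8 ; C = -0.353553

−√(1/8) ≈ -0.353553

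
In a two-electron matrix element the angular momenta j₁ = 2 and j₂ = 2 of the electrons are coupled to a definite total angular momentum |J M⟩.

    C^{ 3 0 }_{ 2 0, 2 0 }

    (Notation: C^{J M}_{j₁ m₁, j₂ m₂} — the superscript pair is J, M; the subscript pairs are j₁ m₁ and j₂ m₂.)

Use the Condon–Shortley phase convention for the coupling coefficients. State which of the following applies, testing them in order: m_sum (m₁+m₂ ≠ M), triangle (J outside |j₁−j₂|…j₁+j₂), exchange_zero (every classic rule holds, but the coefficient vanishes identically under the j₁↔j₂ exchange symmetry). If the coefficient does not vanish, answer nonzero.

m-sum: m₁+m₂ = 0+0 = 0, M = 0  ✓
triangle: |j₁−j₂| = 0 ≤ J = 3 ≤ j₁+j₂ = 4  ✓
exchange: j₁=j₂ and m₁=m₂, and (−1)^(j₁+j₂−J) = (−1)^1 = −1 forces ⟨j₁m₁;j₂m₂|JM⟩ = −⟨j₂m₂;j₁m₁|JM⟩ = −⟨j₁m₁;j₂m₂|JM⟩ ⇒ the coefficient vanishes identically
Racah sum check: Σ_k collapses to 0 ⇒ CG = 0

exchange_zero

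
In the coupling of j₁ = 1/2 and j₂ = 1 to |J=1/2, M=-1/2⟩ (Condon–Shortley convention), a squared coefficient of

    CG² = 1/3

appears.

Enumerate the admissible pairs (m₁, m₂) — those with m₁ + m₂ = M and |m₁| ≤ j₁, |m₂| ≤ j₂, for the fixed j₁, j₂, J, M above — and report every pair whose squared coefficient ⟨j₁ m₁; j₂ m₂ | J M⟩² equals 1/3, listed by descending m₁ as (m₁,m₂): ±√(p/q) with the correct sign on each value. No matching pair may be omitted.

Admissible pairs with m₁+m₂ = M = -1/2: (-1/2,0), (1/2,-1)
  (m₁,m₂)=(1/2,-1): CG² = 2/3, CG = +√(2/3)
  (m₁,m₂)=(-1/2,0): CG² = 1/3, CG = −√(1/3)   ← matches the target
Pairs with CG² = 1/3: (-1/2,0): −√(1/3)

(-1/2,0): −√(1/3)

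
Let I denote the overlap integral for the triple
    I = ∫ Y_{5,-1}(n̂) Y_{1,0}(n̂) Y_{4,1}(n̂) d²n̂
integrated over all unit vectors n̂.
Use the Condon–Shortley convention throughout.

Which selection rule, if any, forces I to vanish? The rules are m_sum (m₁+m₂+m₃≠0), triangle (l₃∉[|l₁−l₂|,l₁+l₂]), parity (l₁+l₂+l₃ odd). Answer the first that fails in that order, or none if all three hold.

Σmᵢ = 0  ✓
l₃∈[|l₁−l₂|,l₁+l₂]=[4,6], have l₃=4  ✓
Σlᵢ = 10 ⇒ even  ✓

none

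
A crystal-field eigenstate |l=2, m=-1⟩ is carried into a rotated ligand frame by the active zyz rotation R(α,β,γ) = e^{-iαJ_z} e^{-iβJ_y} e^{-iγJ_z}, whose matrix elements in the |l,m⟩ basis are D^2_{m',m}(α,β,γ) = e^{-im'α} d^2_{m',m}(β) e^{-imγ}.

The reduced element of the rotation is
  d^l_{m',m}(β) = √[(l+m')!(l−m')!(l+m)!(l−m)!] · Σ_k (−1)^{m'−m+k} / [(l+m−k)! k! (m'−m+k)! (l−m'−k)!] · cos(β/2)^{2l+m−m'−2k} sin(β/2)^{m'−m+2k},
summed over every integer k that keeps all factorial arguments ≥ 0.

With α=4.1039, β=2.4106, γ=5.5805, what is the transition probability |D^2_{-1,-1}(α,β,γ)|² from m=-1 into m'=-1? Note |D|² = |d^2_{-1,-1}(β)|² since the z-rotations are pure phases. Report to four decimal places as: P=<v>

P=0.1011

Split into d^2_{-1,-1}(β=2.4106) × two z-phases.
c=cos(2.410600/2)=0.357413, s=sin(2.410600/2)=0.933946; N=√[1·6·1·6]=6.000000
Admissible k: 0..1 (factorial args all ≥0)
  k=0: (−1)^0·6.0000/(6)·0.3574^4·0.9339^0 = +0.016319
  k=1: (−1)^1·6.0000/(2)·0.3574^2·0.9339^2 = -0.334276
d^2_{-1,-1}(2.4106) = +0.016319 -0.334276 = -0.317958
|D^2_{-1,-1}|² = |d^2_{-1,-1}(β)|² = (-0.317958)² = 0.101097 (the z-rotation phases have unit modulus)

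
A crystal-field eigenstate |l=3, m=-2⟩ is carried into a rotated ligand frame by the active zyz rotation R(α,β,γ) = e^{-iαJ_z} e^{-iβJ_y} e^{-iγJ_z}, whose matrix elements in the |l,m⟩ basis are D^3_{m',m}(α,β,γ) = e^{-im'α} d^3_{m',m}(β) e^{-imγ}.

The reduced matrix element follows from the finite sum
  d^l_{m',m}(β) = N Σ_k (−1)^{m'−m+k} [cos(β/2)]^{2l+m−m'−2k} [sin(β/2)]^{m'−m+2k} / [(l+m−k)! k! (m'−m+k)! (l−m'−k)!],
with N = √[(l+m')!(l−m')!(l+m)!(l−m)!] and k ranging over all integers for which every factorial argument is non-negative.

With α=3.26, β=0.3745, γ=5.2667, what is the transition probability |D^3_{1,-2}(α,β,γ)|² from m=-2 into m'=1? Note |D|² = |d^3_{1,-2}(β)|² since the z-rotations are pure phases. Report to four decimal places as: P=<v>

First d^3_{1,-2}(β=0.3745), then the phase factors e^{-i(1)α} and e^{-i(-2)γ}:
With c≡cos(β/2)=0.982520 and s≡sin(β/2)=0.186158, N=[24·2·1·120]^{1/2}=75.894664
The bounds max(0,m−m')=0 and min(l+m,l−m')=1 give 2 terms
  k=0: (−1)^3·75.8947/(12)·0.9825^3·0.1862^3 = -0.038699
  k=1: (−1)^4·75.8947/(24)·0.9825^1·0.1862^5 = +0.000695
d^3_{1,-2}(0.3745) = -0.038699 +0.000695 = -0.038004
|D^3_{1,-2}|² = |d^3_{1,-2}(β)|² = (-0.038004)² = 0.001444 (the z-rotation phases have unit modulus)

P=0.0014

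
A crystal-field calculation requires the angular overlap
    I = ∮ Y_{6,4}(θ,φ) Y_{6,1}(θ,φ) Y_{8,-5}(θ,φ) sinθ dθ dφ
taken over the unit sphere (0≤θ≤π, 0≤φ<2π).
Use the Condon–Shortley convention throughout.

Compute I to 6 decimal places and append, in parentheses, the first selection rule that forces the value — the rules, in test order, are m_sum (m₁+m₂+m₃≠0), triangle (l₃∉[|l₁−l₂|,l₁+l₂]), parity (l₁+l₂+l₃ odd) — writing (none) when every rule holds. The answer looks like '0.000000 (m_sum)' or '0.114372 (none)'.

0.126849 (none)

Checks pass: Σm=0; 20 even; l₃=8∈[0,12].
(2·6+1)(2·6+1)(2·8+1) = 2873
Δ: 4! 8! 8! / 21! → 1/1309458150
sum: t=0:+1/49766400 t=1:−1/3110400 t=2:+1/1327104 t=3:−1/3110400 t=4:+1/49766400 = 1/6635520
3j²(6 6 8; 0 0 0) = Δ·Π!·Σ² = 350/46189  (sign +1)
sum: t=0:+1/174182400 t=1:−1/43545600 t=2:+1/116121600 = -1/116121600
3j²(6 6 8; 4 1 -5) = Δ·Π!·Σ² = 3/323  (sign +1)
combine: 4πI² = 2873·350/46189·3/323 = 13650/67507
take √, sign +1: I = 0.12684898
No selection rule forces the value: the integral is nonzero (none).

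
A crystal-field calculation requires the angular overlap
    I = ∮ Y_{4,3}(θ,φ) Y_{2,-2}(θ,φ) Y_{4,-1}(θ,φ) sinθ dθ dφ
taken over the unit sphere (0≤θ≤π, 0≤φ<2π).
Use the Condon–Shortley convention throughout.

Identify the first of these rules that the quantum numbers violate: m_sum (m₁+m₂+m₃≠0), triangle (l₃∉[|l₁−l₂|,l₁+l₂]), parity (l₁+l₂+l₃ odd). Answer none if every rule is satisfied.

none

azimuthal sum: 3 − 2 − 1 = 0  ✓
2 ≤ 4 ≤ 6 (triangle on l)  ✓
L = 4 + 2 + 4 = 10 (even)  ✓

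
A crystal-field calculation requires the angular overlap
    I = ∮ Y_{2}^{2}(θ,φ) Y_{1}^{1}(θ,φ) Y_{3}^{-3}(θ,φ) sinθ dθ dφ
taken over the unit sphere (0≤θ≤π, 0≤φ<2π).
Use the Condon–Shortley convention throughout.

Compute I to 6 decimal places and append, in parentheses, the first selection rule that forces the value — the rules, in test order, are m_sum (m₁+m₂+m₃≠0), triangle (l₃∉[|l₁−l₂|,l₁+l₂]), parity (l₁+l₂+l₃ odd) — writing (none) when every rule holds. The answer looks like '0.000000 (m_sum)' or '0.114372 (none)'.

-0.319865 (none)

m-sum 0 ✓  L=6 even ✓  1≤3≤3 ✓
Π(2lᵢ+1) = 5×3×7 = 105
triangle coeff Δ(2,1,3) = 1/105
Σ_t [0,0]: t=0:+1/4 = 1/4
(3j)²=3/35 [(2 1 3; 0 0 0)], sign=-1
Σ_t [0,0]: t=0:+1/48 = 1/48
(3j)²=1/7 [(2 1 3; 2 1 -3)], sign=+1
⇒ 4πI² = 9/7
I = (-1)√(9/7/(4π)) = -0.31986543
No selection rule forces the value: the integral is nonzero (none).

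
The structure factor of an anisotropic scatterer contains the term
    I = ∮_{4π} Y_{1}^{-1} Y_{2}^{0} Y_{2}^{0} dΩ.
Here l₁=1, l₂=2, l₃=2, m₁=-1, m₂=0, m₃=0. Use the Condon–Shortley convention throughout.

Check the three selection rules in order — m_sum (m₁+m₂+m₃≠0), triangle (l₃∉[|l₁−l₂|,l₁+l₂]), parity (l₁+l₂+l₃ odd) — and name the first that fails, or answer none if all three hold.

m_sum

m₁+m₂+m₃ = -1 + 0 + 0 = -1  ✗
triangle: |1−2|=1 ≤ l₃=2 ≤ 1+2=3
parity: l₁+l₂+l₃ = 5 is odd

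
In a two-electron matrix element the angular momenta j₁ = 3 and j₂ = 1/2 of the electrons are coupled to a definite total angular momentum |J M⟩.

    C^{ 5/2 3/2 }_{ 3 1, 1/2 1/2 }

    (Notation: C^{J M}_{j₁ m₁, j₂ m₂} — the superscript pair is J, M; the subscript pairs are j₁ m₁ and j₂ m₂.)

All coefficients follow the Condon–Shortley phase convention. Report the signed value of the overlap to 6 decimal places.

triangle: 1!·5!·0!/7! = 120/5040
(j±m)!: 4!·2!·1!·0!·4!·1! = 1152
prefactor² = (2J+1)·Δ·N² = 1152/7
  k=1: −1/(1!·0!·1!·0!·4!·0!) = -1/24
Σ = -1/24  ⇒  CG² = 1152/7·(-1/24)² = 2/7
CG = −√(2/7) = -0.534522

-0.534522  (= −√(2/7))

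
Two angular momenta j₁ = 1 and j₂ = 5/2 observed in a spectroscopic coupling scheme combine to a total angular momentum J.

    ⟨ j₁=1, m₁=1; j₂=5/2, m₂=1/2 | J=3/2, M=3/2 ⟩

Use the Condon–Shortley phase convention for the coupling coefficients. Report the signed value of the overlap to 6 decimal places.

+√(1/15) = +0.258199

triangle: 2!*0!*3!/6! = 12/720
(j±m)!: 2!*0!*3!*2!*3!*0! = 144
prefactor² = (2J+1)*Δ*N² = 48/5
  k=0: +1/(0!*2!*0!*3!*0!*0!) = 1/12
Σ = 1/12  ⇒  CG² = 48/5*(1/12)² = 1/15
CG = +√(1/15) = +0.258199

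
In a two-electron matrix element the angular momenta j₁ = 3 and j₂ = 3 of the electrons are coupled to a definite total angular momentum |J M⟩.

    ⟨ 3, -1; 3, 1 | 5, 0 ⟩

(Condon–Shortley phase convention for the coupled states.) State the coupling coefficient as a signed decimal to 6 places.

−√(25/84) ≈ -0.545545

triangle: 1!×5!×5!/12! = 14400/479001600
(j±m)!: 2!×4!×4!×2!×5!×5! = 33177600
prefactor² = (2J+1)×Δ×N² = 76800/7
  k=0: +1/(0!×1!×4!×4!×1!×1!) = 1/576
  k=1: −1/(1!×0!×3!×3!×2!×2!) = -1/144
Σ = -1/192  ⇒  CG² = 76800/7×(-1/192)² = 25/84
CG = −√(25/84) = -0.545545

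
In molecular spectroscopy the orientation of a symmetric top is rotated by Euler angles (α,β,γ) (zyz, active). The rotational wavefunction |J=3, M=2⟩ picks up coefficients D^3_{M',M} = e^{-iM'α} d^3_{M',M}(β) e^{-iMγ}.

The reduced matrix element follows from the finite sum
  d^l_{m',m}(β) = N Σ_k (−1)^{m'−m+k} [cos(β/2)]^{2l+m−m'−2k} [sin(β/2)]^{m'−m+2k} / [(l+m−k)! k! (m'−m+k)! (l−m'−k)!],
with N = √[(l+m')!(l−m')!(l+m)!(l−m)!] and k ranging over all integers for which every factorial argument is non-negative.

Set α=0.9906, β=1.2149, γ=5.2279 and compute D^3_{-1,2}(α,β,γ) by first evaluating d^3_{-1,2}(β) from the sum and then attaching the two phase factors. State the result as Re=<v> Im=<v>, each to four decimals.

D^3_{-1,2}(0.9906,1.2149,5.2279) = e^{-i·-1·0.9906}·d^3_{-1,2}(1.2149)·e^{-i·2·5.2279}. Compute d first:
c=cos(1.214900/2)=0.821106, s=sin(1.214900/2)=0.570775; N=√[2·24·120·1]=75.894664
Admissible k: 3..4 (factorial args all ≥0)
  k=3: (−1)^0·75.8947/(12)·0.8211^3·0.5708^3 = +0.651064
  k=4: (−1)^1·75.8947/(24)·0.8211^1·0.5708^5 = -0.157299
d^3_{-1,2}(1.2149) = +0.651064 -0.157299 = +0.493765
Phases: e^{-i·(-1)·0.9906}=+0.548188+0.836355i, e^{-i·(2)·5.2279}=-0.513942+0.857825i ⇒ D=-0.493362+0.019954i

Re=-0.4934 Im=0.0200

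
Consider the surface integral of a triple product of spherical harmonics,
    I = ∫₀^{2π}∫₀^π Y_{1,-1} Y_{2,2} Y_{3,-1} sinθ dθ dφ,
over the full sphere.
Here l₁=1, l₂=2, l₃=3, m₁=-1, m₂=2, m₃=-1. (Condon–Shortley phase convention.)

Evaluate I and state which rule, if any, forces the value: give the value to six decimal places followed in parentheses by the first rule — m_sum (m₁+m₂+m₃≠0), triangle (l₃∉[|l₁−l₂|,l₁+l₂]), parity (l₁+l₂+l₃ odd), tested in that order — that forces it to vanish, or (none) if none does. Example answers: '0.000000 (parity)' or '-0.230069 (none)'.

m-sum 0 ✓  L=6 even ✓  1≤3≤3 ✓
Π(2lᵢ+1) = 3×5×7 = 105
triangle coeff Δ(1,2,3) = 1/105
Σ_t [0,0]: t=0:+1/4 = 1/4
(3j)²=3/35 [(1 2 3; 0 0 0)], sign=-1
Σ_t [0,0]: t=0:+1/48 = 1/48
(3j)²=1/105 [(1 2 3; -1 2 -1)], sign=+1
⇒ 4πI² = 3/35
I = (-1)√(3/35/(4π)) = -0.08258890
No selection rule forces the value: the integral is nonzero (none).

-0.082589 (none)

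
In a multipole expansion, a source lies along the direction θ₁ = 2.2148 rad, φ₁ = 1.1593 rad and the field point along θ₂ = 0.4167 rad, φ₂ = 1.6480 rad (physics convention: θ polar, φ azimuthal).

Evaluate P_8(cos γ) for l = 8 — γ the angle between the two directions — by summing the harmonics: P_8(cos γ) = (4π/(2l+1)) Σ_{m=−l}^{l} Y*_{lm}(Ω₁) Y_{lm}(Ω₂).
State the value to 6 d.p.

-0.178779

Term-by-term m-sum for l=8 (normalisation 4π/17 = 0.739198):
  term(m=-8) = (-0.000023, 0.000022)   from Y*(Ω₁)=(-0.085241, 0.012916), Y(Ω₂)=(0.000303, -0.000215)
  term(m=-7) = (0.000835, -0.000239)   from Y*(Ω₁)=(0.066841, -0.250137), Y(Ω₂)=(0.001726, 0.002877)
  term(m=-6) = (-0.008107, -0.001723)   from Y*(Ω₁)=(0.339396, 0.270336), Y(Ω₂)=(-0.017088, 0.008535)
  term(m=-5) = (0.022695, 0.019042)   from Y*(Ω₁)=(-0.339751, 0.179775), Y(Ω₂)=(-0.029018, -0.071402)
  term(m=-4) = (-0.000861, -0.002131)   from Y*(Ω₁)=(-0.000770, -0.010217), Y(Ω₂)=(0.213695, -0.068173)
  term(m=-3) = (0.016515, -0.157161)   from Y*(Ω₁)=(-0.330295, -0.115467), Y(Ω₂)=(0.103672, 0.439578)
  term(m=-2) = (-0.061503, 0.091185)   from Y*(Ω₁)=(0.138579, -0.149411), Y(Ω₂)=(-0.533307, 0.083007)
  term(m=-1) = (-0.034000, 0.018079)   from Y*(Ω₁)=(-0.106637, -0.244350), Y(Ω₂)=(-0.011140, -0.144007)
  term(m=+0) = (-0.112957, 0.000000)   from Y*(Ω₁)=(0.248112, -0.000000), Y(Ω₂)=(-0.455264, 0.000000)
  term(m=+1) = (-0.034000, -0.018079)   from Y*(Ω₁)=(0.106637, -0.244350), Y(Ω₂)=(0.011140, -0.144007)
  term(m=+2) = (-0.061503, -0.091185)   from Y*(Ω₁)=(0.138579, 0.149411), Y(Ω₂)=(-0.533307, -0.083007)
  term(m=+3) = (0.016515, 0.157161)   from Y*(Ω₁)=(0.330295, -0.115467), Y(Ω₂)=(-0.103672, 0.439578)
  term(m=+4) = (-0.000861, 0.002131)   from Y*(Ω₁)=(-0.000770, 0.010217), Y(Ω₂)=(0.213695, 0.068173)
  term(m=+5) = (0.022695, -0.019042)   from Y*(Ω₁)=(0.339751, 0.179775), Y(Ω₂)=(0.029018, -0.071402)
  term(m=+6) = (-0.008107, 0.001723)   from Y*(Ω₁)=(0.339396, -0.270336), Y(Ω₂)=(-0.017088, -0.008535)
  term(m=+7) = (0.000835, 0.000239)   from Y*(Ω₁)=(-0.066841, -0.250137), Y(Ω₂)=(-0.001726, 0.002877)
  term(m=+8) = (-0.000023, -0.000022)   from Y*(Ω₁)=(-0.085241, -0.012916), Y(Ω₂)=(0.000303, 0.000215)
Σ over m = (-0.241856, -0.000000); ×(4π/17) → (-0.178779, -0.000000). Real part: -0.178779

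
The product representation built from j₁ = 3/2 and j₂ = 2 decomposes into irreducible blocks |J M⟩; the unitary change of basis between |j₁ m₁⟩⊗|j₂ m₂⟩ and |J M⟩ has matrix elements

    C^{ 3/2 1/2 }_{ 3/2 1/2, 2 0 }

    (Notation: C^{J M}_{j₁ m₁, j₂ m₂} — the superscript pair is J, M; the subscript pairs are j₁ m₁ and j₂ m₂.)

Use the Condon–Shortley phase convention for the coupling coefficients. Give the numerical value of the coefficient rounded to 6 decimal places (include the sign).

triangle: 2!*1!*2!/6! = 4/720
(j±m)!: 2!*1!*2!*2!*2!*1! = 16
prefactor² = (2J+1)*Δ*N² = 16/45
  k=0: +1/(0!*2!*1!*2!*0!*0!) = 1/4
  k=1: −1/(1!*1!*0!*1!*1!*1!) = -1
Σ = -3/4  ⇒  CG² = 16/45*(-3/4)² = 1/5
CG = −√(1/5) = -0.447214

-0.447214  (= −√(1/5))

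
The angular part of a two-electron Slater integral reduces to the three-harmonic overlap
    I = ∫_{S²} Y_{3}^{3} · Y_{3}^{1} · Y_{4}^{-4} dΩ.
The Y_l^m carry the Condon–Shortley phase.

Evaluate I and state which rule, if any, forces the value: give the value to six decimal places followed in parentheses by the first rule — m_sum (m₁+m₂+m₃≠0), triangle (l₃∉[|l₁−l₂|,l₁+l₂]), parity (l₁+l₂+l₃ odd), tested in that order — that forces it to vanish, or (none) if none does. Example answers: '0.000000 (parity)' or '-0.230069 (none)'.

-0.166198 (none)

m-sum 0 ✓  L=10 even ✓  0≤4≤6 ✓
Π(2lᵢ+1) = 7×7×9 = 441
triangle coeff Δ(3,3,4) = 1/34650
Σ_t [0,2]: t=0:+1/72 t=1:−1/16 t=2:+1/72 = -5/144
(3j)²=2/77 [(3 3 4; 0 0 0)], sign=-1
Σ_t [0,0]: t=0:+1/1152 = 1/1152
(3j)²=1/33 [(3 3 4; 3 1 -4)], sign=+1
⇒ 4πI² = 42/121
I = (-1)√(42/121/(4π)) = -0.16619847
No selection rule forces the value: the integral is nonzero (none).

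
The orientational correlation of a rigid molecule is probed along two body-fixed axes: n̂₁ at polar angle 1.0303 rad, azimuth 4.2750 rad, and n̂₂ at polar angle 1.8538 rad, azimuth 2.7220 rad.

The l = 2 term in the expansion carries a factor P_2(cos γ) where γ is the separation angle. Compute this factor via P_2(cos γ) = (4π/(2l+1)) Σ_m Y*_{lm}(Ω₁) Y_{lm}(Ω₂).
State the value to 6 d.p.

-0.475025

Expand P_2 via completeness: Σ_{m} conj(Y_{2,m}) at Ω₁ times Y_{2,m} at Ω₂ —
  [-2]  conj(Y_{2,-2})(Ω₁) = -0.18209 + 0.21794j ; Y_{2,-2}(Ω₂) = 0.23794 + 0.26501j ; Δ = -0.10108 + 0.00360j
  [-1]  conj(Y_{2,-1})(Ω₁) = -0.14438 - 0.30877j ; Y_{2,-1}(Ω₂) = 0.18918 + 0.08439j ; Δ = -0.00126 - 0.07060j
  [+0]  conj(Y_{2,0})(Ω₁) = -0.06487 + 0.00000j ; Y_{2,0}(Ω₂) = -0.24161 + 0.00000j ; Δ = 0.01567 + 0.00000j
  [+1]  conj(Y_{2,1})(Ω₁) = 0.14438 - 0.30877j ; Y_{2,1}(Ω₂) = -0.18918 + 0.08439j ; Δ = -0.00126 + 0.07060j
  [+2]  conj(Y_{2,2})(Ω₁) = -0.18209 - 0.21794j ; Y_{2,2}(Ω₂) = 0.23794 - 0.26501j ; Δ = -0.10108 - 0.00360j
Total Σ_m = -0.18901 + 0.00000j. Multiply by 2.513274: -0.47502 + 0.00000j. P_2(cos γ) = -0.475025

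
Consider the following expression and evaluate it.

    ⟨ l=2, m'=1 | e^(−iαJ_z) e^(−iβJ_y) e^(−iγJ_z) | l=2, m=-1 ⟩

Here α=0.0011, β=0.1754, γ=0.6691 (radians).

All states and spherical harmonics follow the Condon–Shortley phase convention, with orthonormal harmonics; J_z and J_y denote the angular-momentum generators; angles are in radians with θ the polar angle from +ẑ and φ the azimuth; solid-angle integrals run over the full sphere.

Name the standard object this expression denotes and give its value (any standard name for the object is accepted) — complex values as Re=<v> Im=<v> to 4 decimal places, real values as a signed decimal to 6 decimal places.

This is a Wigner D-matrix element — the rotation-matrix element ⟨l m'| R(α,β,γ) |l m⟩ in the angular-momentum basis.
Split into d^2_{1,-1}(β=0.1754) × two z-phases.
With c≡cos(β/2)=0.996157 and s≡sin(β/2)=0.087588, N=[6·1·1·6]^{1/2}=6.000000
k∈{0,1} keeps every argument non-negative
  k=0: (−1)^2·6.0000/(2)·0.9962^2·0.0876^2 = +0.022838
  k=1: (−1)^3·6.0000/(6)·0.9962^0·0.0876^4 = -0.000059
d^2_{1,-1}(0.1754) = +0.022838 -0.000059 = +0.022779
Attach z-rotation phases: D = e^{-i(1)(0.0011)}·(+0.022779)·e^{-i(-1)(0.6691)} = +0.017883+0.014110i

Wigner D-matrix element, Re=0.0179 Im=0.0141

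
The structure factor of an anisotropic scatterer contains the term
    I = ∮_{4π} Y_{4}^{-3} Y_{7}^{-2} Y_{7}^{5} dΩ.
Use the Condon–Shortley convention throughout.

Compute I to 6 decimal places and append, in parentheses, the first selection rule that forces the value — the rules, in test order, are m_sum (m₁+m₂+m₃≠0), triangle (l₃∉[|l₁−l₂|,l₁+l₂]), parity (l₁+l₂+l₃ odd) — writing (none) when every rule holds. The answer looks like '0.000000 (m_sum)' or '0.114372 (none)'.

0.160152 (none)

Rules hold: Σm=0, L=18 even, 3≤7≤11.
N = 9·15·15 = 2025
Δ = 4!·4!·10!/19! = 1/58198140
Racah Σ t=0..4: t=0:+1/17418240 t=1:−1/622080 t=2:+1/230400 t=3:−1/622080 t=4:+1/17418240 = 1/806400
⇒ 3j(4 7 7; 0 0 0)² = 2268/230945, sgn -1
Racah Σ t=3..4: t=3:−1/11612160 t=4:+1/52254720 = -1/14929920
⇒ 3j(4 7 7; -3 -2 5)² = 1225/75582, sgn -1
4πI² = N·(3j₀)²·(3jₘ)² = 62511750/193947611
I = +1·√(0.322313/4π) = 0.16015248
No selection rule forces the value: the integral is nonzero (none).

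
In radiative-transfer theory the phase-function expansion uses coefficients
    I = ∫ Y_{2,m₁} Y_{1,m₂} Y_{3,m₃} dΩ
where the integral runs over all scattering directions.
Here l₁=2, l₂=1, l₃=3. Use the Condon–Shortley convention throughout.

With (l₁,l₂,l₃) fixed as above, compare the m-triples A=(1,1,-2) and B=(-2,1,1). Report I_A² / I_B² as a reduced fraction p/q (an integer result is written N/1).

10/1

Shared (l₁,l₂,l₃)=(2,1,3): N and (l;000)² cancel in I_A²/I_B².
A: Δ = 0!·4!·2!/7! = 1/105; Racah Σ t=0..0: t=0:+1/12 = 1/12; ⇒ 3j(2 1 3; 1 1 -2)² = 2/21, sgn -1
B: Δ = 0!·4!·2!/7! = 1/105; Racah Σ t=0..0: t=0:+1/48 = 1/48; ⇒ 3j(2 1 3; -2 1 1)² = 1/105, sgn +1
I_A²/I_B² = (2/21)/(1/105) = 10/1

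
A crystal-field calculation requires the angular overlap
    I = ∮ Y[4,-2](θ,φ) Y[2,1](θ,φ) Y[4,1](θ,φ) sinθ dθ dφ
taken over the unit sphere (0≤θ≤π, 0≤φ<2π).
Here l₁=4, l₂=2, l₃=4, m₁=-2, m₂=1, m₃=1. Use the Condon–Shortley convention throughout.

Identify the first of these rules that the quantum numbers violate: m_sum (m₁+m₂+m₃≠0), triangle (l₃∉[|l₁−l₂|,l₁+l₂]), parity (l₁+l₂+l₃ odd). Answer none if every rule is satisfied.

m₁+m₂+m₃ = -2 + 1 + 1 = 0  ✓
triangle: |4−2|=2 ≤ l₃=4 ≤ 4+2=6  ✓
parity: l₁+l₂+l₃ = 10 is even  ✓

none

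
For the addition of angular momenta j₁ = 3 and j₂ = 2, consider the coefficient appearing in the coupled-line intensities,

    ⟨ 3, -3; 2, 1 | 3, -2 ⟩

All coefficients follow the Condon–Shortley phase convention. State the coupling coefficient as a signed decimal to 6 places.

triangle: 2!×4!×2!/9! = 96/362880
(j±m)!: 0!×6!×3!×1!×1!×5! = 518400
prefactor² = (2J+1)×Δ×N² = 960
  k=2: +1/(2!×0!×4!×1!×0!×1!) = 1/48
Σ = 1/48  ⇒  CG² = 960×(1/48)² = 5/12
CG = +√(5/12) = +0.645497

+0.645497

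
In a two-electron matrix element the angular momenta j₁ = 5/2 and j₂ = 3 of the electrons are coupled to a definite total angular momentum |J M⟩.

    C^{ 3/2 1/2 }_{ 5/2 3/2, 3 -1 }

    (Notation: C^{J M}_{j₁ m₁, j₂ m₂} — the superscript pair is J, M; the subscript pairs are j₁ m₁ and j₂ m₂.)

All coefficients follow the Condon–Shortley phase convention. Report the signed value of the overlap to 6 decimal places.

triangle: 4!·1!·2!/8! = 48/40320
(j±m)!: 4!·1!·2!·4!·2!·1! = 2304
prefactor² = (2J+1)·Δ·N² = 384/35
  k=0: +1/(0!·4!·1!·2!·0!·0!) = 1/48
  k=1: −1/(1!·3!·0!·1!·1!·1!) = -1/6
Σ = -7/48  ⇒  CG² = 384/35·(-7/48)² = 7/30
CG = −√(7/30) = -0.483046

-0.483046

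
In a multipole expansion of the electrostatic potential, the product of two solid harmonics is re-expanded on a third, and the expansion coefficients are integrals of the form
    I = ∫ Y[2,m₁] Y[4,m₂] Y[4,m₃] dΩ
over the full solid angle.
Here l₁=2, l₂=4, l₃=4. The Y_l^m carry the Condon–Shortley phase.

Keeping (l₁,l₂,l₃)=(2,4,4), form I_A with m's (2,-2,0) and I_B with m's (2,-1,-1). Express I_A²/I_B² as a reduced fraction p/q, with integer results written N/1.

9/10

Shared (l₁,l₂,l₃)=(2,4,4): N and (l;000)² cancel in I_A²/I_B².
A: Δ = 2!·2!·6!/11! = 1/13860; Racah Σ t=0..0: t=0:+1/192 = 1/192; ⇒ 3j(2 4 4; 2 -2 0)² = 3/77, sgn +1
B: Δ = 2!·2!·6!/11! = 1/13860; Racah Σ t=0..0: t=0:+1/144 = 1/144; ⇒ 3j(2 4 4; 2 -1 -1)² = 10/231, sgn -1
I_A²/I_B² = (3/77)/(10/231) = 9/10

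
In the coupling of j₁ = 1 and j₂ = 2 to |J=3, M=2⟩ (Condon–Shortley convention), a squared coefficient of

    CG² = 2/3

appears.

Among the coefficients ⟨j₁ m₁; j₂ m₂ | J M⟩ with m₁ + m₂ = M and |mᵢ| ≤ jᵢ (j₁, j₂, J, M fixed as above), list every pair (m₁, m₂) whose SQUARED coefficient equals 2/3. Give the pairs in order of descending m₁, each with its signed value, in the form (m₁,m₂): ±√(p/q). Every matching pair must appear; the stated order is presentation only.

(1,1): +√(2/3)

Admissible pairs with m₁+m₂ = M = 2: (0,2), (1,1)
  (m₁,m₂)=(1,1): CG² = 2/3, CG = +√(2/3)   ← matches the target
  (m₁,m₂)=(0,2): CG² = 1/3, CG = +√(1/3)
Pairs with CG² = 2/3: (1,1): +√(2/3)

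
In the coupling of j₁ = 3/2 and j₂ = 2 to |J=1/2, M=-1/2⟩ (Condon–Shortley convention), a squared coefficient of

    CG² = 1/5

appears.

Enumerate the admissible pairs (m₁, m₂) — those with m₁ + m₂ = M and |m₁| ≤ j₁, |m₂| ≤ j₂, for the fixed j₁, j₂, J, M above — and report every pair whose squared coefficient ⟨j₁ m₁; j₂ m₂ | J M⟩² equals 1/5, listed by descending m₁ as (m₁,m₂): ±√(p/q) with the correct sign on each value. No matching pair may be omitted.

Admissible pairs with m₁+m₂ = M = -1/2: (-3/2,1), (-1/2,0), (1/2,-1), (3/2,-2)
  (m₁,m₂)=(3/2,-2): CG² = 2/5, CG = +√(2/5)
  (m₁,m₂)=(1/2,-1): CG² = 3/10, CG = −√(3/10)
  (m₁,m₂)=(-1/2,0): CG² = 1/5, CG = +√(1/5)   ← matches the target
  (m₁,m₂)=(-3/2,1): CG² = 1/10, CG = −√(1/10)
Pairs with CG² = 1/5: (-1/2,0): +√(1/5)

(-1/2,0): +√(1/5)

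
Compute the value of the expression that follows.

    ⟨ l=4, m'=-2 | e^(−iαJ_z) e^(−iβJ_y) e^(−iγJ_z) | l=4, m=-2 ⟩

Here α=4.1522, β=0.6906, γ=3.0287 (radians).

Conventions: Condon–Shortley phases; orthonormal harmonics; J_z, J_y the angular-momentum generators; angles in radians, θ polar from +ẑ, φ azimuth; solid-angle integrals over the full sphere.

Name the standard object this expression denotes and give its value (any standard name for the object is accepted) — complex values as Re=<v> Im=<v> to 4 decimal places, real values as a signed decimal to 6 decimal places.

This is a Wigner D-matrix element — the rotation-matrix element ⟨l m'| R(α,β,γ) |l m⟩ in the angular-momentum basis.
Split into d^4_{-2,-2}(β=0.6906) × two z-phases.
c=cos(0.690600/2)=0.940974, s=sin(0.690600/2)=0.338479; N=√[2·720·2·720]=1440.000000
k∈{0,1,2} keeps every argument non-negative
  k=0: (−1)^0·1440.0000/(1440)·0.9410^8·0.3385^0 = +0.614640
  k=1: (−1)^1·1440.0000/(120)·0.9410^6·0.3385^2 = -0.954356
  k=2: (−1)^2·1440.0000/(96)·0.9410^4·0.3385^4 = +0.154358
d^4_{-2,-2}(0.6906) = +0.614640 -0.954356 +0.154358 = -0.185358
Attach z-rotation phases: D = e^{-i(-2)(4.1522)}·(-0.185358)·e^{-i(-2)(3.0287)} = +0.041288-0.180701i

Wigner D-matrix element, Re=0.0413 Im=-0.1807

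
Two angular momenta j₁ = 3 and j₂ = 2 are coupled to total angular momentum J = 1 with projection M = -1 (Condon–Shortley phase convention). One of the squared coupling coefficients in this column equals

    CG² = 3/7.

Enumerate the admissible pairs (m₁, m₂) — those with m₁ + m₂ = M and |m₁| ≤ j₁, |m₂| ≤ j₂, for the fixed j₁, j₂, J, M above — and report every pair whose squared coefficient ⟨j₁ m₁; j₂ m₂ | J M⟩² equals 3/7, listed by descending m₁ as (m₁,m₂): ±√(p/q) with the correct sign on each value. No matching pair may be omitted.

(-3,2): +√(3/7)

Admissible pairs with m₁+m₂ = M = -1: (-3,2), (-2,1), (-1,0), (0,-1), (1,-2)
  (m₁,m₂)=(1,-2): CG² = 1/35, CG = +√(1/35)
  (m₁,m₂)=(0,-1): CG² = 3/35, CG = −√(3/35)
  (m₁,m₂)=(-1,0): CG² = 6/35, CG = +√(6/35)
  (m₁,m₂)=(-2,1): CG² = 2/7, CG = −√(2/7)
  (m₁,m₂)=(-3,2): CG² = 3/7, CG = +√(3/7)   ← matches the target
Pairs with CG² = 3/7: (-3,2): +√(3/7)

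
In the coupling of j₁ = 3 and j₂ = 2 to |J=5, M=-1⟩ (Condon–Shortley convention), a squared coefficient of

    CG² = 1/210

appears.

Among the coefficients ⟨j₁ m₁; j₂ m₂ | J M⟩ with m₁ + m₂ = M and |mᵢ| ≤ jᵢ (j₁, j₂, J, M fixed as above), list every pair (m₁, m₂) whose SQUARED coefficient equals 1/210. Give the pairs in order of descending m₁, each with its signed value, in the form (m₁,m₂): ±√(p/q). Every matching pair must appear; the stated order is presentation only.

(-3,2): +√(1/210)

Admissible pairs with m₁+m₂ = M = -1: (-3,2), (-2,1), (-1,0), (0,-1), (1,-2)
  (m₁,m₂)=(1,-2): CG² = 1/14, CG = +√(1/14)
  (m₁,m₂)=(0,-1): CG² = 8/21, CG = +√(8/21)
  (m₁,m₂)=(-1,0): CG² = 3/7, CG = +√(3/7)
  (m₁,m₂)=(-2,1): CG² = 4/35, CG = +√(4/35)
  (m₁,m₂)=(-3,2): CG² = 1/210, CG = +√(1/210)   ← matches the target
Pairs with CG² = 1/210: (-3,2): +√(1/210)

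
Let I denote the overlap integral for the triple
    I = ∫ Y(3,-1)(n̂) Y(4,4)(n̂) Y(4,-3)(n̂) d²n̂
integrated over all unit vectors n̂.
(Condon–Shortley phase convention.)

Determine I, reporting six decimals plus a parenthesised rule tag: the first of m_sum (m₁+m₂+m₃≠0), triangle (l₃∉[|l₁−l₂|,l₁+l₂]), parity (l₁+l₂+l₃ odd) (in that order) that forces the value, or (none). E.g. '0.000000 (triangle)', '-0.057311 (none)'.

L=11 odd ⇒ parity kills the (l;000) factor ⇒ I = 0

0.000000 (parity)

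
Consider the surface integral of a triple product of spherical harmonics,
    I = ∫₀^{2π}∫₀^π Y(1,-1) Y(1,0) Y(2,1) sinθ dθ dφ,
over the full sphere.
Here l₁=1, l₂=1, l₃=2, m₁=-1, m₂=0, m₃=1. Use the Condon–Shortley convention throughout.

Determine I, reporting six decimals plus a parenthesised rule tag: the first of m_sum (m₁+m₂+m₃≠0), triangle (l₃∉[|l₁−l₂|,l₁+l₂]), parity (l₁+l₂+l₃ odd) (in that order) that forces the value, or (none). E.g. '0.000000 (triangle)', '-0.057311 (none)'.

Rules hold: Σm=0, L=4 even, 0≤2≤2.
N = 3·3·5 = 45
Δ = 0!·2!·2!/5! = 1/30
Racah Σ t=0..0: t=0:+1/1 = 1/1
⇒ 3j(1 1 2; 0 0 0)² = 2/15, sgn +1
Racah Σ t=0..0: t=0:+1/2 = 1/2
⇒ 3j(1 1 2; -1 0 1)² = 1/10, sgn -1
4πI² = N·(3j₀)²·(3jₘ)² = 3/5
I = -1·√(0.6/4π) = -0.21850969
No selection rule forces the value: the integral is nonzero (none).

-0.218510 (none)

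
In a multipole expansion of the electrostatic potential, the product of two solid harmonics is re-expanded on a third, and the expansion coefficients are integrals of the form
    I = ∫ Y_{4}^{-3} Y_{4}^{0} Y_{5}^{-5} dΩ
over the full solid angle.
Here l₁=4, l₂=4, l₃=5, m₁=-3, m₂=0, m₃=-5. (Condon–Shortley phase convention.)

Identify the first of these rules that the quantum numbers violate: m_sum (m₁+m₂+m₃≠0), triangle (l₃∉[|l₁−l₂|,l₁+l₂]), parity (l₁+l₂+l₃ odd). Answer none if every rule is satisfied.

azimuthal sum: -3 + 0 − 5 = -8  ✗
0 ≤ 5 ≤ 8 (triangle on l)
L = 4 + 4 + 5 = 13 (odd)

m_sum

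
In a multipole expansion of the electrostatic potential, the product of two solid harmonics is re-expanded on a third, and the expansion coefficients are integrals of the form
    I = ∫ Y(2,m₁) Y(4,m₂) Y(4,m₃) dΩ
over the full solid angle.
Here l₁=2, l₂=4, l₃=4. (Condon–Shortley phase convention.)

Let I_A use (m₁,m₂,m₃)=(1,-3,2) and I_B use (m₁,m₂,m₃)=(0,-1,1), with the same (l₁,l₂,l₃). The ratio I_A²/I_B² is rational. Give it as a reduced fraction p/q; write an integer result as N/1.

l's match ⇒ only the (l;m) 3-j factors differ between A and B.
A: triangle coeff Δ(2,4,4) = 1/13860; Σ_t [0,1]: t=0:+1/240 t=1:−1/1440 = 1/288; (3j)²=5/132 [(2 4 4; 1 -3 2)], sign=+1
B: triangle coeff Δ(2,4,4) = 1/13860; Σ_t [0,2]: t=0:+1/144 t=1:−1/48 t=2:+1/480 = -17/1440; (3j)²=289/13860 [(2 4 4; 0 -1 1)], sign=+1
I_A²/I_B² = (5/132)/(289/13860) = 525/289

525/289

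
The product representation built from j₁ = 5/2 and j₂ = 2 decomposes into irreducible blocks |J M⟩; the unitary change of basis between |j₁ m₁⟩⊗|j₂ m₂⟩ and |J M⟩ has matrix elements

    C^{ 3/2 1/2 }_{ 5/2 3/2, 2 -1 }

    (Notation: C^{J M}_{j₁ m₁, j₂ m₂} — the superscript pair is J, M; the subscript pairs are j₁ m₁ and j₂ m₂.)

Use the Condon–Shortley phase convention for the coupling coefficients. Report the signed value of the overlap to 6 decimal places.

triangle: 3!*2!*1!/7! = 12/5040
(j±m)!: 4!*1!*1!*3!*2!*1! = 288
prefactor² = (2J+1)*Δ*N² = 96/35
  k=0: +1/(0!*3!*1!*1!*1!*0!) = 1/6
  k=1: −1/(1!*2!*0!*0!*2!*1!) = -1/4
Σ = -1/12  ⇒  CG² = 96/35*(-1/12)² = 2/105
CG = −√(2/105) = -0.138013

-0.138013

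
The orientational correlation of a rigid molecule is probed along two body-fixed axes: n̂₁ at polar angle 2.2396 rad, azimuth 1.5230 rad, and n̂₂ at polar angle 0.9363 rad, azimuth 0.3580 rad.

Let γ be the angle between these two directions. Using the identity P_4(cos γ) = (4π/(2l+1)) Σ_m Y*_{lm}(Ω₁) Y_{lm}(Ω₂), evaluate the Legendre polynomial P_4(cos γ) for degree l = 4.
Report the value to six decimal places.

0.323532

Addition theorem: P_4(cos γ) = (4π/9) Σ_m Y*_{lm}(Ω₁) Y_{lm}(Ω₂), m = −4…4:
  m=-4: (0.16462 - 0.03186j) × (0.02576 - 0.18439j) = -0.00163 - 0.03117j  (running Σ = -0.00163 - 0.03117j)
  m=-3: (0.05356 + 0.37095j) × (0.18473 - 0.34073j) = 0.13629 + 0.05028j  (running Σ = 0.13465 + 0.01910j)
  m=-2: (-0.34665 + 0.03324j) × (0.23894 - 0.20788j) = -0.07592 + 0.08000j  (running Σ = 0.05873 + 0.09911j)
  m=-1: (0.00340 + 0.07098j) × (-0.11430 + 0.04276j) = -0.00342 - 0.00797j  (running Σ = 0.05531 + 0.09114j)
  m=0: (-0.35549 + 0.00000j) × (-0.34063 + 0.00000j) = 0.12109 + 0.00000j  (running Σ = 0.17640 + 0.09114j)
  m=1: (-0.00340 + 0.07098j) × (0.11430 + 0.04276j) = -0.00342 + 0.00797j  (running Σ = 0.17298 + 0.09911j)
  m=2: (-0.34665 - 0.03324j) × (0.23894 + 0.20788j) = -0.07592 - 0.08000j  (running Σ = 0.09706 + 0.01910j)
  m=3: (-0.05356 + 0.37095j) × (-0.18473 - 0.34073j) = 0.13629 - 0.05028j  (running Σ = 0.23335 - 0.03117j)
  m=4: (0.16462 + 0.03186j) × (0.02576 + 0.18439j) = -0.00163 + 0.03117j  (running Σ = 0.23171 - 0.00000j)
Accumulated sum 0.23171 - 0.00000j; after 4π/(2l+1) scaling, 0.32353 - 0.00000j ⇒ P_4 = 0.323532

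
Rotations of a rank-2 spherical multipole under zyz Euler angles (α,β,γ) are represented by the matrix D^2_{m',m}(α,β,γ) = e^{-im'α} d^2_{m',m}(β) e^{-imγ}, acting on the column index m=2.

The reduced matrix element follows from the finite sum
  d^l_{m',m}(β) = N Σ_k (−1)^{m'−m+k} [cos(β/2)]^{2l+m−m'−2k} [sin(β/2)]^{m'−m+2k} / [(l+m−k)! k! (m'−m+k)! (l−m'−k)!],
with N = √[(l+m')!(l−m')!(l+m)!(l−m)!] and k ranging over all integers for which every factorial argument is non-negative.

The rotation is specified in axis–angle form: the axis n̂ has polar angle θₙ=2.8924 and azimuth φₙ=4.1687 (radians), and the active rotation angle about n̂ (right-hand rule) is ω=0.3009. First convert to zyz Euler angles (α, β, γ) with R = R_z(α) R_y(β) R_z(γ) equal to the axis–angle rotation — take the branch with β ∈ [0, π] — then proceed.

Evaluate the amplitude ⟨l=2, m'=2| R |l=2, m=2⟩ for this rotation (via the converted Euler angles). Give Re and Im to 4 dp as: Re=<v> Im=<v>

Re=0.8323 Im=0.5494

Axis–angle → zyz. n̂ = (sinθₙcosφₙ, sinθₙsinφₙ, cosθₙ) = (-0.127577, -0.211060, -0.969112), ω = 0.3009.
R = I cosω + sinω [n̂]ₓ + (1−cosω) n̂n̂ᵀ gives
  R = [+0.955801, +0.288435, -0.056999; -0.286015, +0.957072, +0.047001; +0.068109, -0.028621, +0.997267]
β = atan2(√(R₁₃²+R₂₃²), R₃₃) = 0.073946; α = atan2(R₂₃, R₁₃) mod 2π = 2.452034; γ = atan2(R₃₂, −R₃₁) mod 2π = 3.539412
Split into d^2_{2,2}(β=0.0739) × two z-phases.
c=cos(0.073946/2)=0.999317, s=sin(0.073946/2)=0.036964; N=√[24·1·24·1]=24.000000
k∈{0} keeps every argument non-negative
  k=0: (−1)^0·24.0000/(24)·0.9993^4·0.0370^0 = +0.997269
d^2_{2,2}(0.0739) = +0.997269
Phases: e^{-i·(2)·2.4520}=+0.190508+0.981686i, e^{-i·(2)·3.5394}=+0.699829-0.714311i ⇒ D=+0.832272+0.549425i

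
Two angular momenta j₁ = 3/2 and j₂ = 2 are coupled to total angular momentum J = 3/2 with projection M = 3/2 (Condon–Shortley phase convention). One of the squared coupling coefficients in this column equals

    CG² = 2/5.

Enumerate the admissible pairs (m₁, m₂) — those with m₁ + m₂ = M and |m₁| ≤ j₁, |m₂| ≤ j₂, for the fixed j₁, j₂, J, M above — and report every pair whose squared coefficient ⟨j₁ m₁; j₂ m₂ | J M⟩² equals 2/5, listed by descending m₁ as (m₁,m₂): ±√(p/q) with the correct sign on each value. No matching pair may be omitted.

Admissible pairs with m₁+m₂ = M = 3/2: (-1/2,2), (1/2,1), (3/2,0)
  (m₁,m₂)=(3/2,0): CG² = 1/5, CG = +√(1/5)
  (m₁,m₂)=(1/2,1): CG² = 2/5, CG = −√(2/5)   ← matches the target
  (m₁,m₂)=(-1/2,2): CG² = 2/5, CG = +√(2/5)   ← matches the target
Pairs with CG² = 2/5: (1/2,1): −√(2/5); (-1/2,2): +√(2/5)

(1/2,1): −√(2/5); (-1/2,2): +√(2/5)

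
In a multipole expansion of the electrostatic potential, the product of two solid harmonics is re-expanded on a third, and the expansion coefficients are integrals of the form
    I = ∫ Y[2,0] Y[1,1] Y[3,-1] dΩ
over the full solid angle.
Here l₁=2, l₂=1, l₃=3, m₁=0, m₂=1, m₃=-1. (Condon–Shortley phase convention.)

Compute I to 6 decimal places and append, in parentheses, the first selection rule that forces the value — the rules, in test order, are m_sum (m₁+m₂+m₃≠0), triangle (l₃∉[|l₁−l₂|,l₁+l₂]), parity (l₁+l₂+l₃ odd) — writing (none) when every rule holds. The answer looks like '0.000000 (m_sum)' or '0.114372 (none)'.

-0.202301 (none)

m-sum 0 ✓  L=6 even ✓  1≤3≤3 ✓
Π(2lᵢ+1) = 5×3×7 = 105
triangle coeff Δ(2,1,3) = 1/105
Σ_t [0,0]: t=0:+1/4 = 1/4
(3j)²=3/35 [(2 1 3; 0 0 0)], sign=-1
Σ_t [0,0]: t=0:+1/8 = 1/8
(3j)²=2/35 [(2 1 3; 0 1 -1)], sign=+1
⇒ 4πI² = 18/35
I = (-1)√(18/35/(4π)) = -0.20230066
No selection rule forces the value: the integral is nonzero (none).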